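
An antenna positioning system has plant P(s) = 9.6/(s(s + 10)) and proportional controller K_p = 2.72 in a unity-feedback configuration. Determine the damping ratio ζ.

The closed-loop denominator is s(s+10) + 2.72·9.6 = s² + 10s + 26.11.
Matching s² + 2ζω_n s + ω_n²: ω_n = √26.11 = 5.11 rad/s and 2ζω_n = 10, so ζ = 10/(2·5.11) = 0.978.

ζ = 0.978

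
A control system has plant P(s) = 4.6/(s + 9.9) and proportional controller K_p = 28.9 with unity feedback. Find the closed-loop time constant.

Closed-loop transfer function: T(s) = K_p·P(s)/(1 + K_p·P(s)) = 132.9/(s + 9.9 + 132.9) = 132.9/(s + 142.8).
Time constant τ = 1/142.8 = 0.007 s.

τ = 0.007 s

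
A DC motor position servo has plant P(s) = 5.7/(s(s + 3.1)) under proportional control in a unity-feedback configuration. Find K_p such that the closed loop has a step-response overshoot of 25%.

K_p = 2.59

From %OS = 100·exp(−πζ/√(1−ζ²)) = 25%, ζ = −ln(0.25)/√(π²+ln²(0.25)) = 0.4037.
Characteristic equation s² + 3.1s + 5.7K_p = 0 gives ζ = 3.1/(2√(5.7K_p)).
Setting ζ = 0.4037: √(5.7K_p) = 3.1/(2·0.4037) = 3.839, so K_p = 14.74/5.7 = 2.59.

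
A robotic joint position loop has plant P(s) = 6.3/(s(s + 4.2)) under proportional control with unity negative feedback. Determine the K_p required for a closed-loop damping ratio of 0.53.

K_p = 2.49

Closed-loop characteristic equation: s² + 4.2s + K_p·6.3 = 0.
So ω_n = √(6.3K_p) and 2ζω_n = 4.2, giving ζ = 4.2/(2√(6.3K_p)).
Setting ζ = 0.53: √(6.3K_p) = 4.2/(2·0.53) = 3.962, so K_p = 15.7/6.3 = 2.49.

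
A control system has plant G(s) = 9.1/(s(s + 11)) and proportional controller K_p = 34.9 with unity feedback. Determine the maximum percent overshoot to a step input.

The closed-loop denominator s² + 11s + 317.6 gives ω_n = √317.6 = 17.82 and ζ = 11/(2ω_n) = 0.3086.
%OS = 100·exp(−πζ/√(1−ζ²)) = 100·exp(−π·0.3086/√0.9048) = 36.1%.

36.1%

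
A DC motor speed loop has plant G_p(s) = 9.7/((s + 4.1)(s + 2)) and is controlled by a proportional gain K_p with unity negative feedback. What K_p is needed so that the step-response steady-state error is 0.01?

K_p = 83.7

The loop is type 0, so e_ss(step) = 1/(1 + K_pos) with K_pos = K_p·G_p(0).
G_p(0) = 1.183. Require 1/(1 + K_p·1.183) = 0.01, so 1 + 1.183·K_p = 100.
K_p = (100 − 1)/1.183 = 83.7.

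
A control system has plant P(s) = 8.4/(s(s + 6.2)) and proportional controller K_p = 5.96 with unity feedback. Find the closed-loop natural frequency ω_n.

1 + K_p·P(s) = 0 gives s² + 6.2s + 50.06 = 0.
So ω_n² = 50.06 ⇒ ω_n = 7.076 rad/s, and ζ = 6.2/(2ω_n) = 0.438.

ω_n = 7.08 rad/s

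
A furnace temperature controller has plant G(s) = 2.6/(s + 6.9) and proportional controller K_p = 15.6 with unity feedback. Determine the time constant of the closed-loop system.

Closed-loop transfer function: T(s) = K_p·G(s)/(1 + K_p·G(s)) = 40.56/(s + 6.9 + 40.56) = 40.56/(s + 47.46).
Time constant τ = 1/47.46 = 0.0211 s.

τ = 0.0211 s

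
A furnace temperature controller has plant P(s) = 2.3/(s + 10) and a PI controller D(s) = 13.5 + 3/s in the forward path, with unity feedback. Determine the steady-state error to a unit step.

The open loop D(s)P(s) has a pole at the origin (type 1), so the static position error constant is infinite and e_ss = 1/(1+∞) = 0.

0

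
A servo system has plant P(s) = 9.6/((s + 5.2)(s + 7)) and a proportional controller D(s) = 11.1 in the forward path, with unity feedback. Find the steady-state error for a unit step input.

The loop is type 0. Static position error constant K_pos = D(0)·P(0) = 11.1·0.2637 = 2.927.
Steady-state error to a unit step: e_ss = 1/(1+K_pos) = 1/3.927 = 0.255.

0.255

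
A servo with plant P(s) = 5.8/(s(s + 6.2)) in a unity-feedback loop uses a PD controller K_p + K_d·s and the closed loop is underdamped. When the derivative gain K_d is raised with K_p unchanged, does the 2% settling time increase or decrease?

Characteristic equation s² + (6.2 + 5.8K_d)s + 5.8K_p = 0: raising K_d increases ζω_n = (6.2+5.8K_d)/2 while the loop stays underdamped, so T_s ≈ 4/(ζω_n) decreases.

decrease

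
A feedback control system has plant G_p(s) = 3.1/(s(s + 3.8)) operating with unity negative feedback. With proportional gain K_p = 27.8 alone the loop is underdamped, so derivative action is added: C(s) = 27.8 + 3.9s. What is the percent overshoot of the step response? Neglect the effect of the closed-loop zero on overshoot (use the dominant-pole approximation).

Forward path: (27.8 + 3.9s)·3.1/(s(s+3.8)). The closed-loop characteristic equation is s² + (3.8 + 3.1·3.9)s + 3.1·27.8 = 0.
That is s² + 15.89s + 86.18 = 0, so ω_n = 9.283 rad/s and ζ = 15.89/(2·9.283) = 0.8558.
%OS = 100·exp(−πζ/√(1−ζ²)) = 0.553%.

0.553%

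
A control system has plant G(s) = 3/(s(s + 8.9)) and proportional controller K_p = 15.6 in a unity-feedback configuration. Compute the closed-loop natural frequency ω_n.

ω_n = 6.84 rad/s

The closed-loop denominator is s(s+8.9) + 15.6·3 = s² + 8.9s + 46.8.
Matching s² + 2ζω_n s + ω_n²: ω_n = √46.8 = 6.841 rad/s and 2ζω_n = 8.9, so ζ = 8.9/(2·6.841) = 0.65.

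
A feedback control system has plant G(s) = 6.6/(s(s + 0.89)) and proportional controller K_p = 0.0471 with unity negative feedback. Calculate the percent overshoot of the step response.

1.56%

Closed-loop characteristic equation: s² + 0.89s + 0.3109 = 0, so ω_n = 0.5575 rad/s and ζ = 0.89/(2·0.5575) = 0.7981.
%OS = 100·exp(−πζ/√(1−ζ²)) = 100·exp(−π·0.7981/√0.363) = 1.56%.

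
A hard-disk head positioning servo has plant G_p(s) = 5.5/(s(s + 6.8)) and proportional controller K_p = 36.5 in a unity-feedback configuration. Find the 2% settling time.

The closed-loop denominator s² + 6.8s + 200.8 gives ω_n = √200.8 = 14.17 and ζ = 6.8/(2ω_n) = 0.24.
2% settling time T_s ≈ 4/(ζω_n) = 4/3.4 = 1.18 s.

T_s ≈ 1.18 s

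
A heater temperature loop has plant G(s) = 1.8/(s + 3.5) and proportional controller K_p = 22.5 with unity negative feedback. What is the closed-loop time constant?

Closed-loop transfer function: T(s) = K_p·G(s)/(1 + K_p·G(s)) = 40.5/(s + 3.5 + 40.5) = 40.5/(s + 44).
Time constant τ = 1/44 = 0.0227 s.

τ = 0.0227 s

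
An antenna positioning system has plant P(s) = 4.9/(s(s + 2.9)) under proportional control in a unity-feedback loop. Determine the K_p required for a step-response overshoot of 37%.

K_p = 4.71

From %OS = 100·exp(−πζ/√(1−ζ²)) = 37%, ζ = −ln(0.37)/√(π²+ln²(0.37)) = 0.3017.
Characteristic equation s² + 2.9s + 4.9K_p = 0 gives ζ = 2.9/(2√(4.9K_p)).
Setting ζ = 0.3017: √(4.9K_p) = 2.9/(2·0.3017) = 4.806, so K_p = 23.09/4.9 = 4.71.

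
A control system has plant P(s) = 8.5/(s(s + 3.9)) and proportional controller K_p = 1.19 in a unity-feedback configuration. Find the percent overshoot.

8.73%

The closed-loop denominator s² + 3.9s + 10.12 gives ω_n = √10.12 = 3.18 and ζ = 3.9/(2ω_n) = 0.6131.
%OS = 100·exp(−πζ/√(1−ζ²)) = 100·exp(−π·0.6131/√0.6241) = 8.73%.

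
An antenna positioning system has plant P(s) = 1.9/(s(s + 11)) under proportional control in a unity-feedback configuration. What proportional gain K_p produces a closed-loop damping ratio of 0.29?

Closed-loop characteristic equation: s² + 11s + K_p·1.9 = 0.
So ω_n = √(1.9K_p) and 2ζω_n = 11, giving ζ = 11/(2√(1.9K_p)).
Setting ζ = 0.29: √(1.9K_p) = 11/(2·0.29) = 18.97, so K_p = 359.7/1.9 = 189.

K_p = 189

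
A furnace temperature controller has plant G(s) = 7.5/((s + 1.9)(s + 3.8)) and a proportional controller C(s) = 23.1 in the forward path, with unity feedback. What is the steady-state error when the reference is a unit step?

The loop is type 0. Static position error constant K_pos = C(0)·G(0) = 23.1·1.039 = 24.
Steady-state error to a unit step: e_ss = 1/(1+K_pos) = 1/25 = 0.04.

0.04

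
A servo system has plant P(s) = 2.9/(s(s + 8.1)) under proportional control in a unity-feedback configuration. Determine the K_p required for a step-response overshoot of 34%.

K_p = 53.6

From %OS = 100·exp(−πζ/√(1−ζ²)) = 34%, ζ = −ln(0.34)/√(π²+ln²(0.34)) = 0.3248.
Characteristic equation s² + 8.1s + 2.9K_p = 0 gives ζ = 8.1/(2√(2.9K_p)).
Setting ζ = 0.3248: √(2.9K_p) = 8.1/(2·0.3248) = 12.47, so K_p = 155.5/2.9 = 53.6.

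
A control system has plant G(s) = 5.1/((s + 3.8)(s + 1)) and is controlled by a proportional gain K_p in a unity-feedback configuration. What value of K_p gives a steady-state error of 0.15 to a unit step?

Steady-state error for a unit step on this type-0 loop is 1/(1 + K_p·G(0)).
G(0) = 1.342. Require 1/(1 + K_p·1.342) = 0.15, so 1 + 1.342·K_p = 6.667.
K_p = (6.667 − 1)/1.342 = 4.22.

K_p = 4.22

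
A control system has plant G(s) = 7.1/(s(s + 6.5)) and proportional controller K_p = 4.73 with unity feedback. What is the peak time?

From 1 + K_pG(s) = 0: s² + 6.5s + 33.58 = 0 ⇒ ω_n = 5.795, ζ = 0.5608.
Damped frequency ω_d = ω_n√(1−ζ²) = 4.798 rad/s, so peak time T_p = π/ω_d = 0.655 s.

T_p = 0.655 s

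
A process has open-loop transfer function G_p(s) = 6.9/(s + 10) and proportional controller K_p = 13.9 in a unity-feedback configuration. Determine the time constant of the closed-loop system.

Closed-loop transfer function: T(s) = K_p·G_p(s)/(1 + K_p·G_p(s)) = 95.91/(s + 10 + 95.91) = 95.91/(s + 105.9).
Time constant τ = 1/105.9 = 0.00944 s.

τ = 0.00944 s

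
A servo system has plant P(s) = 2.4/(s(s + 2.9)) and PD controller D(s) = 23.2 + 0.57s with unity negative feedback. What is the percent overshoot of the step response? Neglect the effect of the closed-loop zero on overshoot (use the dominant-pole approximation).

Forward path: (23.2 + 0.57s)·2.4/(s(s+2.9)). The closed-loop characteristic equation is s² + (2.9 + 2.4·0.57)s + 2.4·23.2 = 0.
That is s² + 4.268s + 55.68 = 0, so ω_n = 7.462 rad/s and ζ = 4.268/(2·7.462) = 0.286.
%OS = 100·exp(−πζ/√(1−ζ²)) = 39.2%.

39.2%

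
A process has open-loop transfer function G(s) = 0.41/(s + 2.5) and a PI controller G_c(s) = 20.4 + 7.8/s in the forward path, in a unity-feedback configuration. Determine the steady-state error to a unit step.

0

The open loop G_c(s)G(s) has a pole at the origin (type 1), so the static position error constant is infinite and e_ss = 1/(1+∞) = 0.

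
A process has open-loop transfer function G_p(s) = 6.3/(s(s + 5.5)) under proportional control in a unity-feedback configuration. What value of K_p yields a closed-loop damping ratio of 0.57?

K_p = 3.69

Closed-loop characteristic equation: s² + 5.5s + K_p·6.3 = 0.
So ω_n = √(6.3K_p) and 2ζω_n = 5.5, giving ζ = 5.5/(2√(6.3K_p)).
Setting ζ = 0.57: √(6.3K_p) = 5.5/(2·0.57) = 4.825, so K_p = 23.28/6.3 = 3.69.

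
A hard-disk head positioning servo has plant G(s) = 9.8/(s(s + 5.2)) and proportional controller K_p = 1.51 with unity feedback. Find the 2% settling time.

The closed-loop denominator s² + 5.2s + 14.8 gives ω_n = √14.8 = 3.847 and ζ = 5.2/(2ω_n) = 0.6759.
2% settling time T_s ≈ 4/(ζω_n) = 4/2.6 = 1.54 s.

T_s ≈ 1.54 s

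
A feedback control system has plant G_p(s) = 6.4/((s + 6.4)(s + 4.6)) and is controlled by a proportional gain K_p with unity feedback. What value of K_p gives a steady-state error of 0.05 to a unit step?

The loop is type 0, so e_ss(step) = 1/(1 + K_pos) with K_pos = K_p·G_p(0).
G_p(0) = 0.2174. Require 1/(1 + K_p·0.2174) = 0.05, so 1 + 0.2174·K_p = 20.
K_p = (20 − 1)/0.2174 = 87.4.

K_p = 87.4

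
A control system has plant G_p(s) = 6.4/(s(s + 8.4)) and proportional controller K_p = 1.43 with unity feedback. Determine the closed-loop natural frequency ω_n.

ω_n = 3.03 rad/s

With unity feedback the closed-loop characteristic equation is s² + 8.4s + 1.43·6.4 = s² + 8.4s + 9.152 = 0.
Matching s² + 2ζω_n s + ω_n²: ω_n = √9.152 = 3.025 rad/s and 2ζω_n = 8.4, so ζ = 8.4/(2·3.025) = 1.39.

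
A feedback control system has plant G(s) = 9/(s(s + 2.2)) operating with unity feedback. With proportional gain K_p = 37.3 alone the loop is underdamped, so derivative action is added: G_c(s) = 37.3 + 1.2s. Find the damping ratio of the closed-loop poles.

ζ = 0.355

Forward path: (37.3 + 1.2s)·9/(s(s+2.2)). The closed-loop characteristic equation is s² + (2.2 + 9·1.2)s + 9·37.3 = 0.
That is s² + 13s + 335.7 = 0, so ω_n = 18.32 rad/s and ζ = 13/(2·18.32) = 0.3548.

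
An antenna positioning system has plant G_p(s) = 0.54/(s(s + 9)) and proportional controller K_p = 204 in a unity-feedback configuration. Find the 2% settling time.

T_s ≈ 0.889 s

From 1 + K_pG_p(s) = 0: s² + 9s + 110.2 = 0 ⇒ ω_n = 10.5, ζ = 0.4287.
2% settling time T_s ≈ 4/(ζω_n) = 4/4.5 = 0.889 s.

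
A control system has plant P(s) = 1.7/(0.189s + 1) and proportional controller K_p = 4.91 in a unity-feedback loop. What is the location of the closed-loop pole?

s = -49.46

Closed loop: T(s) = K_p·P/(1+K_p·P) = 8.347/(0.189s + 1 + 8.347), with pole at s = −(1 + 8.347)/0.189 = −49.46.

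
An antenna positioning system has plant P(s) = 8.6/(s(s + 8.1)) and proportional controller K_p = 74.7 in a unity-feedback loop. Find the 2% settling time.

T_s ≈ 0.988 s

From 1 + K_pP(s) = 0: s² + 8.1s + 642.4 = 0 ⇒ ω_n = 25.35, ζ = 0.1598.
2% settling time T_s ≈ 4/(ζω_n) = 4/4.05 = 0.988 s.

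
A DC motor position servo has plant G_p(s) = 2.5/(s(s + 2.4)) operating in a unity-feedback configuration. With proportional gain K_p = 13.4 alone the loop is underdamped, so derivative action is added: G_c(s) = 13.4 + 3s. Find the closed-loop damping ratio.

Forward path: (13.4 + 3s)·2.5/(s(s+2.4)). The closed-loop characteristic equation is s² + (2.4 + 2.5·3)s + 2.5·13.4 = 0.
That is s² + 9.9s + 33.5 = 0, so ω_n = 5.788 rad/s and ζ = 9.9/(2·5.788) = 0.8552.

ζ = 0.855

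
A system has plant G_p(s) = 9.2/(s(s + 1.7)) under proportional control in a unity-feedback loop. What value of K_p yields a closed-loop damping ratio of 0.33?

Closed-loop characteristic equation: s² + 1.7s + K_p·9.2 = 0.
So ω_n = √(9.2K_p) and 2ζω_n = 1.7, giving ζ = 1.7/(2√(9.2K_p)).
Setting ζ = 0.33: √(9.2K_p) = 1.7/(2·0.33) = 2.576, so K_p = 6.635/9.2 = 0.721.

K_p = 0.721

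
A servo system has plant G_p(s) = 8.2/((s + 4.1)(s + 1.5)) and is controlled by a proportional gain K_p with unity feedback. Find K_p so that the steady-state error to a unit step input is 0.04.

Steady-state error for a unit step on this type-0 loop is 1/(1 + K_p·G_p(0)).
G_p(0) = 1.333. Require 1/(1 + K_p·1.333) = 0.04, so 1 + 1.333·K_p = 25.
K_p = (25 − 1)/1.333 = 18.

K_p = 18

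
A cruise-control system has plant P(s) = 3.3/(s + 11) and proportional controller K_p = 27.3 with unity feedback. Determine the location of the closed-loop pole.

Closed-loop transfer function: T(s) = K_p·P(s)/(1 + K_p·P(s)) = 90.09/(s + 11 + 90.09) = 90.09/(s + 101.1).
The closed-loop pole is at s = −101.1.

s = -101.1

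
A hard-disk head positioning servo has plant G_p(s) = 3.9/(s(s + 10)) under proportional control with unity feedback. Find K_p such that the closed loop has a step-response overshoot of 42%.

K_p = 90.5

From %OS = 100·exp(−πζ/√(1−ζ²)) = 42%, ζ = −ln(0.42)/√(π²+ln²(0.42)) = 0.2662.
Characteristic equation s² + 10s + 3.9K_p = 0 gives ζ = 10/(2√(3.9K_p)).
Setting ζ = 0.2662: √(3.9K_p) = 10/(2·0.2662) = 18.78, so K_p = 352.9/3.9 = 90.5.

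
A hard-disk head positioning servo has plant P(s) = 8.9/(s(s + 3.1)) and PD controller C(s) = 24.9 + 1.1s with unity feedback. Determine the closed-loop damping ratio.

ζ = 0.433

Forward path: (24.9 + 1.1s)·8.9/(s(s+3.1)). The closed-loop characteristic equation is s² + (3.1 + 8.9·1.1)s + 8.9·24.9 = 0.
That is s² + 12.89s + 221.6 = 0, so ω_n = 14.89 rad/s and ζ = 12.89/(2·14.89) = 0.4329.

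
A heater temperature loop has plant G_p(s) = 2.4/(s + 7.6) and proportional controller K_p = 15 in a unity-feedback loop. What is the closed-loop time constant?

τ = 0.0229 s

Closed-loop transfer function: T(s) = K_p·G_p(s)/(1 + K_p·G_p(s)) = 36/(s + 7.6 + 36) = 36/(s + 43.6).
Time constant τ = 1/43.6 = 0.0229 s.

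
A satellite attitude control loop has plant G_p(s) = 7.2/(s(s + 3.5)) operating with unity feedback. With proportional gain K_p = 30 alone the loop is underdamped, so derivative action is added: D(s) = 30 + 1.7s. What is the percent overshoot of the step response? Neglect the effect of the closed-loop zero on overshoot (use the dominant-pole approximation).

Forward path: (30 + 1.7s)·7.2/(s(s+3.5)). The closed-loop characteristic equation is s² + (3.5 + 7.2·1.7)s + 7.2·30 = 0.
That is s² + 15.74s + 216 = 0, so ω_n = 14.7 rad/s and ζ = 15.74/(2·14.7) = 0.5355.
%OS = 100·exp(−πζ/√(1−ζ²)) = 13.6%.

13.6%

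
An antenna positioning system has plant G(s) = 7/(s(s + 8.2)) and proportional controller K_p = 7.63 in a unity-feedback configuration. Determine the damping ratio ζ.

ζ = 0.561

The closed-loop denominator is s(s+8.2) + 7.63·7 = s² + 8.2s + 53.41.
So ω_n² = 53.41 ⇒ ω_n = 7.308 rad/s, and ζ = 8.2/(2ω_n) = 0.561.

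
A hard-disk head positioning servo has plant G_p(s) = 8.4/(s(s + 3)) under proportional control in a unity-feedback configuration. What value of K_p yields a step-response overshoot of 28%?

From %OS = 100·exp(−πζ/√(1−ζ²)) = 28%, ζ = −ln(0.28)/√(π²+ln²(0.28)) = 0.3755.
Characteristic equation s² + 3s + 8.4K_p = 0 gives ζ = 3/(2√(8.4K_p)).
Setting ζ = 0.3755: √(8.4K_p) = 3/(2·0.3755) = 3.994, so K_p = 15.95/8.4 = 1.9.

K_p = 1.9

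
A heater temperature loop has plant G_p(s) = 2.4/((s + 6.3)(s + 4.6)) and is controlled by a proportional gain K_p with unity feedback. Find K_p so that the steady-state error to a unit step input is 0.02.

K_p = 592

For a type-0 loop with proportional control, e_ss = 1/(1 + K_p·G_p(0)).
G_p(0) = 0.08282. Require 1/(1 + K_p·0.08282) = 0.02, so 1 + 0.08282·K_p = 50.
K_p = (50 − 1)/0.08282 = 592.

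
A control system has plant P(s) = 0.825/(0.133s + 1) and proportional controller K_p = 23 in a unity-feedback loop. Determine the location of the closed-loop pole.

Closed loop: T(s) = K_p·P/(1+K_p·P) = 18.97/(0.133s + 1 + 18.97), with pole at s = −(1 + 18.97)/0.133 = −150.2.

s = -150.2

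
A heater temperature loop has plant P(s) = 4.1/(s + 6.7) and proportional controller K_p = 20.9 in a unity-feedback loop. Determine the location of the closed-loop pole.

s = -92.39

Closed-loop transfer function: T(s) = K_p·P(s)/(1 + K_p·P(s)) = 85.69/(s + 6.7 + 85.69) = 85.69/(s + 92.39).
The closed-loop pole is at s = −92.39.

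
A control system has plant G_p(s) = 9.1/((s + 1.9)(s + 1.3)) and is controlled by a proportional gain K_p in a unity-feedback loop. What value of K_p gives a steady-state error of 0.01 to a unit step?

K_p = 26.9

For a type-0 loop with proportional control, e_ss = 1/(1 + K_p·G_p(0)).
G_p(0) = 3.684. Require 1/(1 + K_p·3.684) = 0.01, so 1 + 3.684·K_p = 100.
K_p = (100 − 1)/3.684 = 26.9.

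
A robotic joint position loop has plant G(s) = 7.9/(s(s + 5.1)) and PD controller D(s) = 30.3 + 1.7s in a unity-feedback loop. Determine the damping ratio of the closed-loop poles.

Forward path: (30.3 + 1.7s)·7.9/(s(s+5.1)). The closed-loop characteristic equation is s² + (5.1 + 7.9·1.7)s + 7.9·30.3 = 0.
That is s² + 18.53s + 239.4 = 0, so ω_n = 15.47 rad/s and ζ = 18.53/(2·15.47) = 0.5988.

ζ = 0.599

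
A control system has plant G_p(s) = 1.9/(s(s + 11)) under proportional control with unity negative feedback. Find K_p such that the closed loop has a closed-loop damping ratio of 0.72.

K_p = 30.7

Closed-loop characteristic equation: s² + 11s + K_p·1.9 = 0.
So ω_n = √(1.9K_p) and 2ζω_n = 11, giving ζ = 11/(2√(1.9K_p)).
Setting ζ = 0.72: √(1.9K_p) = 11/(2·0.72) = 7.639, so K_p = 58.35/1.9 = 30.7.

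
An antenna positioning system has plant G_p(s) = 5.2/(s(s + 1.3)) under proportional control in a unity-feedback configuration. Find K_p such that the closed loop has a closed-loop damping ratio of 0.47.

K_p = 0.368

Closed-loop characteristic equation: s² + 1.3s + K_p·5.2 = 0.
So ω_n = √(5.2K_p) and 2ζω_n = 1.3, giving ζ = 1.3/(2√(5.2K_p)).
Setting ζ = 0.47: √(5.2K_p) = 1.3/(2·0.47) = 1.383, so K_p = 1.913/5.2 = 0.368.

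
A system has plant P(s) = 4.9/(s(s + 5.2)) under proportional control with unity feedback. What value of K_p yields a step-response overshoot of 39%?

K_p = 16.7

From %OS = 100·exp(−πζ/√(1−ζ²)) = 39%, ζ = −ln(0.39)/√(π²+ln²(0.39)) = 0.2871.
Characteristic equation s² + 5.2s + 4.9K_p = 0 gives ζ = 5.2/(2√(4.9K_p)).
Setting ζ = 0.2871: √(4.9K_p) = 5.2/(2·0.2871) = 9.056, so K_p = 82.01/4.9 = 16.7.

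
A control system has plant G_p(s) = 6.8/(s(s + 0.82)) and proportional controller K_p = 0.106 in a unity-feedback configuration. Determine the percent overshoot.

17.7%

The closed-loop denominator s² + 0.82s + 0.7208 gives ω_n = √0.7208 = 0.849 and ζ = 0.82/(2ω_n) = 0.4829.
%OS = 100·exp(−πζ/√(1−ζ²)) = 100·exp(−π·0.4829/√0.7668) = 17.7%.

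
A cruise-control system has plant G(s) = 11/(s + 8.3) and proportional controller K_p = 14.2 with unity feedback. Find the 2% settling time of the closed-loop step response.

Closed-loop transfer function: T(s) = K_p·G(s)/(1 + K_p·G(s)) = 156.2/(s + 8.3 + 156.2) = 156.2/(s + 164.5).
Time constant τ = 1/164.5 = 0.006079 s, so the 2% settling time is about 4τ = 0.0243 s.

T_s ≈ 0.0243 s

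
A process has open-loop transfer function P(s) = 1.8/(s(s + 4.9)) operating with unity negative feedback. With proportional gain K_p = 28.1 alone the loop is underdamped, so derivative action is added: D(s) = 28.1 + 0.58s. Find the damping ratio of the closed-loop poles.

ζ = 0.418

Forward path: (28.1 + 0.58s)·1.8/(s(s+4.9)). The closed-loop characteristic equation is s² + (4.9 + 1.8·0.58)s + 1.8·28.1 = 0.
That is s² + 5.944s + 50.58 = 0, so ω_n = 7.112 rad/s and ζ = 5.944/(2·7.112) = 0.4179.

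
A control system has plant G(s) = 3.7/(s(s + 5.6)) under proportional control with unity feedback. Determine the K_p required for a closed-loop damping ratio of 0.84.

K_p = 3

Closed-loop characteristic equation: s² + 5.6s + K_p·3.7 = 0.
So ω_n = √(3.7K_p) and 2ζω_n = 5.6, giving ζ = 5.6/(2√(3.7K_p)).
Setting ζ = 0.84: √(3.7K_p) = 5.6/(2·0.84) = 3.333, so K_p = 11.11/3.7 = 3.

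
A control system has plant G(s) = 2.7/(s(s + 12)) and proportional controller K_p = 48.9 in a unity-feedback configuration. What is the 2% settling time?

T_s ≈ 0.667 s

From 1 + K_pG(s) = 0: s² + 12s + 132 = 0 ⇒ ω_n = 11.49, ζ = 0.5222.
2% settling time T_s ≈ 4/(ζω_n) = 4/6 = 0.667 s.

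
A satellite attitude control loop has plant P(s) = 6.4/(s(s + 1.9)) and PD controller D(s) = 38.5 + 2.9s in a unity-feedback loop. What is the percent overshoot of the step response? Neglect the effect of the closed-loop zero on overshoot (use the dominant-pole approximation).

Forward path: (38.5 + 2.9s)·6.4/(s(s+1.9)). The closed-loop characteristic equation is s² + (1.9 + 6.4·2.9)s + 6.4·38.5 = 0.
That is s² + 20.46s + 246.4 = 0, so ω_n = 15.7 rad/s and ζ = 20.46/(2·15.7) = 0.6517.
%OS = 100·exp(−πζ/√(1−ζ²)) = 6.72%.

6.72%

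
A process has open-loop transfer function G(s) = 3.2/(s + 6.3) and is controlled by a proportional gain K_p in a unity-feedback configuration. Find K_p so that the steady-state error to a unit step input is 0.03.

Steady-state error for a unit step on this type-0 loop is 1/(1 + K_p·G(0)).
G(0) = 0.5079. Require 1/(1 + K_p·0.5079) = 0.03, so 1 + 0.5079·K_p = 33.33.
K_p = (33.33 − 1)/0.5079 = 63.7.

K_p = 63.7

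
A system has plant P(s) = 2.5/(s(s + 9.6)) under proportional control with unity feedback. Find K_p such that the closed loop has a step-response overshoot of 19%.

K_p = 42.2

From %OS = 100·exp(−πζ/√(1−ζ²)) = 19%, ζ = −ln(0.19)/√(π²+ln²(0.19)) = 0.4673.
Characteristic equation s² + 9.6s + 2.5K_p = 0 gives ζ = 9.6/(2√(2.5K_p)).
Setting ζ = 0.4673: √(2.5K_p) = 9.6/(2·0.4673) = 10.27, so K_p = 105.5/2.5 = 42.2.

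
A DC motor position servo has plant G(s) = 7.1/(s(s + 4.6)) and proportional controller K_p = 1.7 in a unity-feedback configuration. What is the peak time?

The closed-loop denominator s² + 4.6s + 12.07 gives ω_n = √12.07 = 3.474 and ζ = 4.6/(2ω_n) = 0.662.
Damped frequency ω_d = ω_n√(1−ζ²) = 2.604 rad/s, so peak time T_p = π/ω_d = 1.21 s.

T_p = 1.21 s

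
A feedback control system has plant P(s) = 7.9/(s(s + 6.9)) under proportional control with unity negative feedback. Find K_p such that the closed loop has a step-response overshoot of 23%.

From %OS = 100·exp(−πζ/√(1−ζ²)) = 23%, ζ = −ln(0.23)/√(π²+ln²(0.23)) = 0.4237.
Characteristic equation s² + 6.9s + 7.9K_p = 0 gives ζ = 6.9/(2√(7.9K_p)).
Setting ζ = 0.4237: √(7.9K_p) = 6.9/(2·0.4237) = 8.142, so K_p = 66.29/7.9 = 8.39.

K_p = 8.39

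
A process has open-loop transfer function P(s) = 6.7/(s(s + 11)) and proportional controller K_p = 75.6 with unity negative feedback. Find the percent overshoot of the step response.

45.3%

The closed-loop denominator s² + 11s + 506.5 gives ω_n = √506.5 = 22.51 and ζ = 11/(2ω_n) = 0.2444.
%OS = 100·exp(−πζ/√(1−ζ²)) = 100·exp(−π·0.2444/√0.9403) = 45.3%.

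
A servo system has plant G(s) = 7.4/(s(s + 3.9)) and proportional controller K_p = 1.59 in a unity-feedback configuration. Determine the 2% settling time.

Closed-loop characteristic equation: s² + 3.9s + 11.77 = 0, so ω_n = 3.43 rad/s and ζ = 3.9/(2·3.43) = 0.5685.
2% settling time T_s ≈ 4/(ζω_n) = 4/1.95 = 2.05 s.

T_s ≈ 2.05 s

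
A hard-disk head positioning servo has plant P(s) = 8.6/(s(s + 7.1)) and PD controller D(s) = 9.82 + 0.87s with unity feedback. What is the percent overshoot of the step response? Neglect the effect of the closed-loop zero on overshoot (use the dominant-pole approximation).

1.67%

Forward path: (9.82 + 0.87s)·8.6/(s(s+7.1)). The closed-loop characteristic equation is s² + (7.1 + 8.6·0.87)s + 8.6·9.82 = 0.
That is s² + 14.58s + 84.45 = 0, so ω_n = 9.19 rad/s and ζ = 14.58/(2·9.19) = 0.7934.
%OS = 100·exp(−πζ/√(1−ζ²)) = 1.67%.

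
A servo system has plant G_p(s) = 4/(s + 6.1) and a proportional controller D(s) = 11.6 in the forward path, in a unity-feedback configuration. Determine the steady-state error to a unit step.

The loop is type 0. Static position error constant K_pos = D(0)·G_p(0) = 11.6·0.6557 = 7.607.
Steady-state error to a unit step: e_ss = 1/(1+K_pos) = 1/8.607 = 0.116.

0.116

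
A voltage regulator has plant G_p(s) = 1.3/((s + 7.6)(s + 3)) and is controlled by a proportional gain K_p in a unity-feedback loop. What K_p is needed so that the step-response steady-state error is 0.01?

Steady-state error for a unit step on this type-0 loop is 1/(1 + K_p·G_p(0)).
G_p(0) = 0.05702. Require 1/(1 + K_p·0.05702) = 0.01, so 1 + 0.05702·K_p = 100.
K_p = (100 − 1)/0.05702 = 1740.

K_p = 1740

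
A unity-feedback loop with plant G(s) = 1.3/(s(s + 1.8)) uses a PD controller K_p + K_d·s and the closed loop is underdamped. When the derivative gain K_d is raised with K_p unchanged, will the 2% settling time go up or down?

decrease

Characteristic equation s² + (1.8 + 1.3K_d)s + 1.3K_p = 0: raising K_d increases ζω_n = (1.8+1.3K_d)/2 while the loop stays underdamped, so T_s ≈ 4/(ζω_n) decreases.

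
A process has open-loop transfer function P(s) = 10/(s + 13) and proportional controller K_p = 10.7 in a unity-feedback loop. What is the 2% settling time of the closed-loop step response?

T_s ≈ 0.0333 s

Closed-loop transfer function: T(s) = K_p·P(s)/(1 + K_p·P(s)) = 107/(s + 13 + 107) = 107/(s + 120).
Time constant τ = 1/120 = 0.008333 s, so the 2% settling time is about 4τ = 0.0333 s.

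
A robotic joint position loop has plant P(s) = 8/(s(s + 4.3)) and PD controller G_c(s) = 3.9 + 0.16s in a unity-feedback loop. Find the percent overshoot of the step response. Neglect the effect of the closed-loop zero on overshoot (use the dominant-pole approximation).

Forward path: (3.9 + 0.16s)·8/(s(s+4.3)). The closed-loop characteristic equation is s² + (4.3 + 8·0.16)s + 8·3.9 = 0.
That is s² + 5.58s + 31.2 = 0, so ω_n = 5.586 rad/s and ζ = 5.58/(2·5.586) = 0.4995.
%OS = 100·exp(−πζ/√(1−ζ²)) = 16.3%.

16.3%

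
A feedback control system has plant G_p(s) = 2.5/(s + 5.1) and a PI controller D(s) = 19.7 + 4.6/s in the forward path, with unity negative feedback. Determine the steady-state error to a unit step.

0

The open loop D(s)G_p(s) has a pole at the origin (type 1), so the static position error constant is infinite and e_ss = 1/(1+∞) = 0.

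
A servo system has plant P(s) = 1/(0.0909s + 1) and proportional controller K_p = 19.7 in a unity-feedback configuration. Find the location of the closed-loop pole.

Closed loop: T(s) = K_p·P/(1+K_p·P) = 19.7/(0.0909s + 1 + 19.7), with pole at s = −(1 + 19.7)/0.0909 = −227.7.

s = -227.7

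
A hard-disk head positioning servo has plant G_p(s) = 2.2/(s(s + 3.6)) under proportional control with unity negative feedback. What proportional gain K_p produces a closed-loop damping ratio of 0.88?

K_p = 1.9

Closed-loop characteristic equation: s² + 3.6s + K_p·2.2 = 0.
So ω_n = √(2.2K_p) and 2ζω_n = 3.6, giving ζ = 3.6/(2√(2.2K_p)).
Setting ζ = 0.88: √(2.2K_p) = 3.6/(2·0.88) = 2.045, so K_p = 4.184/2.2 = 1.9.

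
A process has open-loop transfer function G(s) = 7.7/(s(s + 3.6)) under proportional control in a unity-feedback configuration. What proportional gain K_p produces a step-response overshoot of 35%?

From %OS = 100·exp(−πζ/√(1−ζ²)) = 35%, ζ = −ln(0.35)/√(π²+ln²(0.35)) = 0.3169.
Characteristic equation s² + 3.6s + 7.7K_p = 0 gives ζ = 3.6/(2√(7.7K_p)).
Setting ζ = 0.3169: √(7.7K_p) = 3.6/(2·0.3169) = 5.679, so K_p = 32.25/7.7 = 4.19.

K_p = 4.19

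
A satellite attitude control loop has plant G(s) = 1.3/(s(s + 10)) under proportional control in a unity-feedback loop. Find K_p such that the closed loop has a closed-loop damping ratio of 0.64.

Closed-loop characteristic equation: s² + 10s + K_p·1.3 = 0.
So ω_n = √(1.3K_p) and 2ζω_n = 10, giving ζ = 10/(2√(1.3K_p)).
Setting ζ = 0.64: √(1.3K_p) = 10/(2·0.64) = 7.812, so K_p = 61.04/1.3 = 47.

K_p = 47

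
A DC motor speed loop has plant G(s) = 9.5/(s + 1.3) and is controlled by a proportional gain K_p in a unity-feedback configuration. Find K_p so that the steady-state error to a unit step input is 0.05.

K_p = 2.6

Steady-state error for a unit step on this type-0 loop is 1/(1 + K_p·G(0)).
G(0) = 7.308. Require 1/(1 + K_p·7.308) = 0.05, so 1 + 7.308·K_p = 20.
K_p = (20 − 1)/7.308 = 2.6.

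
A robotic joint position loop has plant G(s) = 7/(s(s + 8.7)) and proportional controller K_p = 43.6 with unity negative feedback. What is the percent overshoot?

44.6%

Closed-loop characteristic equation: s² + 8.7s + 305.2 = 0, so ω_n = 17.47 rad/s and ζ = 8.7/(2·17.47) = 0.249.
%OS = 100·exp(−πζ/√(1−ζ²)) = 100·exp(−π·0.249/√0.938) = 44.6%.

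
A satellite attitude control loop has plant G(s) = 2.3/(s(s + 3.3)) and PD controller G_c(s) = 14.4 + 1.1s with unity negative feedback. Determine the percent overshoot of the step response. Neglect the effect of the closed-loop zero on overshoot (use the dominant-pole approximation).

Forward path: (14.4 + 1.1s)·2.3/(s(s+3.3)). The closed-loop characteristic equation is s² + (3.3 + 2.3·1.1)s + 2.3·14.4 = 0.
That is s² + 5.83s + 33.12 = 0, so ω_n = 5.755 rad/s and ζ = 5.83/(2·5.755) = 0.5065.
%OS = 100·exp(−πζ/√(1−ζ²)) = 15.8%.

15.8%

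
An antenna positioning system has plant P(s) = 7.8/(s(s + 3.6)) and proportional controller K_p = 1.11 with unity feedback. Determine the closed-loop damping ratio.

With unity feedback the closed-loop characteristic equation is s² + 3.6s + 1.11·7.8 = s² + 3.6s + 8.658 = 0.
Matching s² + 2ζω_n s + ω_n²: ω_n = √8.658 = 2.942 rad/s and 2ζω_n = 3.6, so ζ = 3.6/(2·2.942) = 0.612.

ζ = 0.612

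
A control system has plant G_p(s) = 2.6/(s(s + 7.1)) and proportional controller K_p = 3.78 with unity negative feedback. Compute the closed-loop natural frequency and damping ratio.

1 + K_p·G_p(s) = 0 gives s² + 7.1s + 9.828 = 0.
So ω_n² = 9.828 ⇒ ω_n = 3.135 rad/s, and ζ = 7.1/(2ω_n) = 1.13.

ω_n = 3.13 rad/s, ζ = 1.13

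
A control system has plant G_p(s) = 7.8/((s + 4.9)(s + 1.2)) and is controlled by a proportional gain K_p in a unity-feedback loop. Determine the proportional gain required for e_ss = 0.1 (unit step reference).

K_p = 6.78

The loop is type 0, so e_ss(step) = 1/(1 + K_pos) with K_pos = K_p·G_p(0).
G_p(0) = 1.327. Require 1/(1 + K_p·1.327) = 0.1, so 1 + 1.327·K_p = 10.
K_p = (10 − 1)/1.327 = 6.78.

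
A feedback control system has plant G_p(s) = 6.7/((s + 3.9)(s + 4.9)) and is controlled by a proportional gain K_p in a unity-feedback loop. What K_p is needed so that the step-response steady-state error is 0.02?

K_p = 140

Steady-state error for a unit step on this type-0 loop is 1/(1 + K_p·G_p(0)).
G_p(0) = 0.3506. Require 1/(1 + K_p·0.3506) = 0.02, so 1 + 0.3506·K_p = 50.
K_p = (50 − 1)/0.3506 = 140.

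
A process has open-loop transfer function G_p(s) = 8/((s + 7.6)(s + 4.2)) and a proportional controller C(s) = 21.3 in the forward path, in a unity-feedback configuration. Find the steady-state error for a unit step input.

0.158

The loop is type 0. Static position error constant K_pos = C(0)·G_p(0) = 21.3·0.2506 = 5.338.
Steady-state error to a unit step: e_ss = 1/(1+K_pos) = 1/6.338 = 0.158.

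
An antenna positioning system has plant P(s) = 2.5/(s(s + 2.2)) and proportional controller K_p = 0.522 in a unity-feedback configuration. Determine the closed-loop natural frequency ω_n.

ω_n = 1.14 rad/s

The closed-loop denominator is s(s+2.2) + 0.522·2.5 = s² + 2.2s + 1.305.
Matching s² + 2ζω_n s + ω_n²: ω_n = √1.305 = 1.142 rad/s and 2ζω_n = 2.2, so ζ = 2.2/(2·1.142) = 0.963.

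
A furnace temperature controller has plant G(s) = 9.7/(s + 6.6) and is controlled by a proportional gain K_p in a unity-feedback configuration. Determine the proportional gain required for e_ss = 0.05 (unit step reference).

The loop is type 0, so e_ss(step) = 1/(1 + K_pos) with K_pos = K_p·G(0).
G(0) = 1.47. Require 1/(1 + K_p·1.47) = 0.05, so 1 + 1.47·K_p = 20.
K_p = (20 − 1)/1.47 = 12.9.

K_p = 12.9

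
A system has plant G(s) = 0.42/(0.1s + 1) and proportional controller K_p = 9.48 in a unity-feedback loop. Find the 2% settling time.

T_s ≈ 0.0803 s

Closed loop: T(s) = K_p·G/(1+K_p·G) = 3.982/(0.1s + 1 + 3.982), with pole at s = −(1 + 3.982)/0.1 = −49.82.
τ = 1/49.82 = 0.02007 s, so 2% settling time ≈ 4τ = 0.0803 s.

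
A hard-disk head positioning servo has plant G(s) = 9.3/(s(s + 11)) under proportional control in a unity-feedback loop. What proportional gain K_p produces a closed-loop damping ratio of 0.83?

Closed-loop characteristic equation: s² + 11s + K_p·9.3 = 0.
So ω_n = √(9.3K_p) and 2ζω_n = 11, giving ζ = 11/(2√(9.3K_p)).
Setting ζ = 0.83: √(9.3K_p) = 11/(2·0.83) = 6.627, so K_p = 43.91/9.3 = 4.72.

K_p = 4.72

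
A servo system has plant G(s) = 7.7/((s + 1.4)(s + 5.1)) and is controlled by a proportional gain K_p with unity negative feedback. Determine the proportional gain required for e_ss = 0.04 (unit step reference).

K_p = 22.3

Steady-state error for a unit step on this type-0 loop is 1/(1 + K_p·G(0)).
G(0) = 1.078. Require 1/(1 + K_p·1.078) = 0.04, so 1 + 1.078·K_p = 25.
K_p = (25 − 1)/1.078 = 22.3.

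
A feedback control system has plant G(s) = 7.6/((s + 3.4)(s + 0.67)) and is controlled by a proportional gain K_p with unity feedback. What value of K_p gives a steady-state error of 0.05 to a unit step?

The loop is type 0, so e_ss(step) = 1/(1 + K_pos) with K_pos = K_p·G(0).
G(0) = 3.336. Require 1/(1 + K_p·3.336) = 0.05, so 1 + 3.336·K_p = 20.
K_p = (20 − 1)/3.336 = 5.7.

K_p = 5.7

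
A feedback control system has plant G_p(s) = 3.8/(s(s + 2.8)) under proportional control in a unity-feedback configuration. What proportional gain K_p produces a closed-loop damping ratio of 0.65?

Closed-loop characteristic equation: s² + 2.8s + K_p·3.8 = 0.
So ω_n = √(3.8K_p) and 2ζω_n = 2.8, giving ζ = 2.8/(2√(3.8K_p)).
Setting ζ = 0.65: √(3.8K_p) = 2.8/(2·0.65) = 2.154, so K_p = 4.639/3.8 = 1.22.

K_p = 1.22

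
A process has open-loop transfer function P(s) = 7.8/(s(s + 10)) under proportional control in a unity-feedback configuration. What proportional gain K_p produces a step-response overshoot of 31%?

K_p = 26.3

From %OS = 100·exp(−πζ/√(1−ζ²)) = 31%, ζ = −ln(0.31)/√(π²+ln²(0.31)) = 0.3493.
Characteristic equation s² + 10s + 7.8K_p = 0 gives ζ = 10/(2√(7.8K_p)).
Setting ζ = 0.3493: √(7.8K_p) = 10/(2·0.3493) = 14.31, so K_p = 204.9/7.8 = 26.3.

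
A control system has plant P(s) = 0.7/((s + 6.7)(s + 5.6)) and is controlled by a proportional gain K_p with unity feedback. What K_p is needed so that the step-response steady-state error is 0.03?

K_p = 1730

For a type-0 loop with proportional control, e_ss = 1/(1 + K_p·P(0)).
P(0) = 0.01866. Require 1/(1 + K_p·0.01866) = 0.03, so 1 + 0.01866·K_p = 33.33.
K_p = (33.33 − 1)/0.01866 = 1730.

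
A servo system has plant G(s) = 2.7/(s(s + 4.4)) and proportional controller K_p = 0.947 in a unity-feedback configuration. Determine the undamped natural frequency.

ω_n = 1.6 rad/s

1 + K_p·G(s) = 0 gives s² + 4.4s + 2.557 = 0.
So ω_n² = 2.557 ⇒ ω_n = 1.599 rad/s, and ζ = 4.4/(2ω_n) = 1.38.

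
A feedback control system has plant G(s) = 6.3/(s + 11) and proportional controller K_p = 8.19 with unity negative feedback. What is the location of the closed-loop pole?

Closed-loop transfer function: T(s) = K_p·G(s)/(1 + K_p·G(s)) = 51.6/(s + 11 + 51.6) = 51.6/(s + 62.6).
The closed-loop pole is at s = −62.6.

s = -62.6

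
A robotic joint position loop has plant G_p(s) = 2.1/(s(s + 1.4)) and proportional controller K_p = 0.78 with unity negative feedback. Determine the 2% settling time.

From 1 + K_pG_p(s) = 0: s² + 1.4s + 1.638 = 0 ⇒ ω_n = 1.28, ζ = 0.5469.
2% settling time T_s ≈ 4/(ζω_n) = 4/0.7 = 5.71 s.

T_s ≈ 5.71 s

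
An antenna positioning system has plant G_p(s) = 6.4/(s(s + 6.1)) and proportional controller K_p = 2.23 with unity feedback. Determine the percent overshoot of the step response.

The closed-loop denominator s² + 6.1s + 14.27 gives ω_n = √14.27 = 3.778 and ζ = 6.1/(2ω_n) = 0.8073.
%OS = 100·exp(−πζ/√(1−ζ²)) = 100·exp(−π·0.8073/√0.3482) = 1.36%.

1.36%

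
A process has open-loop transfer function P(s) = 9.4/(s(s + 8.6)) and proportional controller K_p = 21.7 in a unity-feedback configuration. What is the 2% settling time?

From 1 + K_pP(s) = 0: s² + 8.6s + 204 = 0 ⇒ ω_n = 14.28, ζ = 0.3011.
2% settling time T_s ≈ 4/(ζω_n) = 4/4.3 = 0.93 s.

T_s ≈ 0.93 s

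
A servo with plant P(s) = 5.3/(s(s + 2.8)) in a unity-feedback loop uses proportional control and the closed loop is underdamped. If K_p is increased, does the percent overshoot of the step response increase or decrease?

increase

ζ = 2.8/(2√(5.3K_p)) decreases as K_p grows; lower damping means more overshoot.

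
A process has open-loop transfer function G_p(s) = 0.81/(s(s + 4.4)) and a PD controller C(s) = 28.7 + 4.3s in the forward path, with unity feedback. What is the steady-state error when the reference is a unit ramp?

0.189

The loop has one pole at the origin (type 1). Velocity error constant K_v = lim_{s→0} s·C(s)G_p(s) = 28.7·0.81/4.4 = 5.283.
Steady-state error to a unit ramp: e_ss = 1/K_v = 0.189.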